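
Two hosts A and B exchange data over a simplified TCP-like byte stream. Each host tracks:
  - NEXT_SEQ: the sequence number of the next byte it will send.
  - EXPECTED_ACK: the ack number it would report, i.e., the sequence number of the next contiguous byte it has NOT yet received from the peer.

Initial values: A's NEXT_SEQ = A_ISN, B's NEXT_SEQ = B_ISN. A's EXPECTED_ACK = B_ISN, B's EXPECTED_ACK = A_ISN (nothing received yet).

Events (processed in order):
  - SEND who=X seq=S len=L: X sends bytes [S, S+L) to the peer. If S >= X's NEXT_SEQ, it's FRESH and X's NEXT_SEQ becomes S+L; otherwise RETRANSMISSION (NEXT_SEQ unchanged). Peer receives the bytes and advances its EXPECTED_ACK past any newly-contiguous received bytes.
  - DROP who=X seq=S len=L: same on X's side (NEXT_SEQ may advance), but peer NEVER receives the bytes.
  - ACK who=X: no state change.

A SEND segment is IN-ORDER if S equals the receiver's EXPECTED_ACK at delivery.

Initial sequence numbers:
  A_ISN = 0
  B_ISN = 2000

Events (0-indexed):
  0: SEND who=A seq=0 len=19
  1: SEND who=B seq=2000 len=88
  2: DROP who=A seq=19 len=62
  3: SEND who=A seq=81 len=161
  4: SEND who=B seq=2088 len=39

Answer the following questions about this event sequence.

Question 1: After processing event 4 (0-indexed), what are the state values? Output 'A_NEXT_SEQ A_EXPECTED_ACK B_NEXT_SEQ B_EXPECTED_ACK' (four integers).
After event 0: A_seq=19 A_ack=2000 B_seq=2000 B_ack=19
After event 1: A_seq=19 A_ack=2088 B_seq=2088 B_ack=19
After event 2: A_seq=81 A_ack=2088 B_seq=2088 B_ack=19
After event 3: A_seq=242 A_ack=2088 B_seq=2088 B_ack=19
After event 4: A_seq=242 A_ack=2127 B_seq=2127 B_ack=19

242 2127 2127 19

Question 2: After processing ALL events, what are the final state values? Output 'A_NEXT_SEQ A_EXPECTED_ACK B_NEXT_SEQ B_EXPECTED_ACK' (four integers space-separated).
Answer: 242 2127 2127 19

Derivation:
After event 0: A_seq=19 A_ack=2000 B_seq=2000 B_ack=19
After event 1: A_seq=19 A_ack=2088 B_seq=2088 B_ack=19
After event 2: A_seq=81 A_ack=2088 B_seq=2088 B_ack=19
After event 3: A_seq=242 A_ack=2088 B_seq=2088 B_ack=19
After event 4: A_seq=242 A_ack=2127 B_seq=2127 B_ack=19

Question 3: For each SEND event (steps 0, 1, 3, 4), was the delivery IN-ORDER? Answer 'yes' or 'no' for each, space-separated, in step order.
Answer: yes yes no yes

Derivation:
Step 0: SEND seq=0 -> in-order
Step 1: SEND seq=2000 -> in-order
Step 3: SEND seq=81 -> out-of-order
Step 4: SEND seq=2088 -> in-order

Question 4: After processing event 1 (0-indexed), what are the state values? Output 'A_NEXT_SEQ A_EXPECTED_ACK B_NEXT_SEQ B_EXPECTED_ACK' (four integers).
After event 0: A_seq=19 A_ack=2000 B_seq=2000 B_ack=19
After event 1: A_seq=19 A_ack=2088 B_seq=2088 B_ack=19

19 2088 2088 19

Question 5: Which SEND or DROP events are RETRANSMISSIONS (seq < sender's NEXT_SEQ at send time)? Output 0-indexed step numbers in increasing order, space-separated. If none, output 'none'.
Step 0: SEND seq=0 -> fresh
Step 1: SEND seq=2000 -> fresh
Step 2: DROP seq=19 -> fresh
Step 3: SEND seq=81 -> fresh
Step 4: SEND seq=2088 -> fresh

Answer: none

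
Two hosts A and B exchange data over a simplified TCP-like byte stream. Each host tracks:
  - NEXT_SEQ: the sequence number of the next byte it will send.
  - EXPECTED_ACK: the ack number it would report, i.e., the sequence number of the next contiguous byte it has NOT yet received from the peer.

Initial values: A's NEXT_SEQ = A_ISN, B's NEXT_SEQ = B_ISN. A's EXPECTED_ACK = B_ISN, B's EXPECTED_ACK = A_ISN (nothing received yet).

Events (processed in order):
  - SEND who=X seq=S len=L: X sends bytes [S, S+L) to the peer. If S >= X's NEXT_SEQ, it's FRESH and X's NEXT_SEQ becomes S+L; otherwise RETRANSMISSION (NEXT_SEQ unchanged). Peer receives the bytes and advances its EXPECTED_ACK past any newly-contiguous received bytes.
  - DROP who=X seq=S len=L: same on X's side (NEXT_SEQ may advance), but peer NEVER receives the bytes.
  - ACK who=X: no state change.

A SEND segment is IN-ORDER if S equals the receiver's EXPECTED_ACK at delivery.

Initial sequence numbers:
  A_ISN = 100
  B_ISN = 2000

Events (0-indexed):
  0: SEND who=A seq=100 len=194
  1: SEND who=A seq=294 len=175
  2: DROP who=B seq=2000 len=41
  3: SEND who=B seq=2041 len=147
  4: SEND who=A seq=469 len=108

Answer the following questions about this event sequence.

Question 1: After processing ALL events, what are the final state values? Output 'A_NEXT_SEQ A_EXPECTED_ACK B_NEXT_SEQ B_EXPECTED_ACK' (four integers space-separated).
Answer: 577 2000 2188 577

Derivation:
After event 0: A_seq=294 A_ack=2000 B_seq=2000 B_ack=294
After event 1: A_seq=469 A_ack=2000 B_seq=2000 B_ack=469
After event 2: A_seq=469 A_ack=2000 B_seq=2041 B_ack=469
After event 3: A_seq=469 A_ack=2000 B_seq=2188 B_ack=469
After event 4: A_seq=577 A_ack=2000 B_seq=2188 B_ack=577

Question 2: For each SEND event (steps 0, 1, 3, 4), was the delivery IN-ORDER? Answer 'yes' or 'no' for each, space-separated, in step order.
Answer: yes yes no yes

Derivation:
Step 0: SEND seq=100 -> in-order
Step 1: SEND seq=294 -> in-order
Step 3: SEND seq=2041 -> out-of-order
Step 4: SEND seq=469 -> in-order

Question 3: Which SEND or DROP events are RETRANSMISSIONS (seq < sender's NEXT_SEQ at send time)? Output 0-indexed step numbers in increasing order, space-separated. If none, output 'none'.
Step 0: SEND seq=100 -> fresh
Step 1: SEND seq=294 -> fresh
Step 2: DROP seq=2000 -> fresh
Step 3: SEND seq=2041 -> fresh
Step 4: SEND seq=469 -> fresh

Answer: none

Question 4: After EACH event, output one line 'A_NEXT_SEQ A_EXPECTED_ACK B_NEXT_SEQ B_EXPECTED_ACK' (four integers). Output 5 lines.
294 2000 2000 294
469 2000 2000 469
469 2000 2041 469
469 2000 2188 469
577 2000 2188 577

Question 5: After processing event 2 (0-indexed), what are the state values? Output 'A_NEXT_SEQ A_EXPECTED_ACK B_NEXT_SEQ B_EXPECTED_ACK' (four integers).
After event 0: A_seq=294 A_ack=2000 B_seq=2000 B_ack=294
After event 1: A_seq=469 A_ack=2000 B_seq=2000 B_ack=469
After event 2: A_seq=469 A_ack=2000 B_seq=2041 B_ack=469

469 2000 2041 469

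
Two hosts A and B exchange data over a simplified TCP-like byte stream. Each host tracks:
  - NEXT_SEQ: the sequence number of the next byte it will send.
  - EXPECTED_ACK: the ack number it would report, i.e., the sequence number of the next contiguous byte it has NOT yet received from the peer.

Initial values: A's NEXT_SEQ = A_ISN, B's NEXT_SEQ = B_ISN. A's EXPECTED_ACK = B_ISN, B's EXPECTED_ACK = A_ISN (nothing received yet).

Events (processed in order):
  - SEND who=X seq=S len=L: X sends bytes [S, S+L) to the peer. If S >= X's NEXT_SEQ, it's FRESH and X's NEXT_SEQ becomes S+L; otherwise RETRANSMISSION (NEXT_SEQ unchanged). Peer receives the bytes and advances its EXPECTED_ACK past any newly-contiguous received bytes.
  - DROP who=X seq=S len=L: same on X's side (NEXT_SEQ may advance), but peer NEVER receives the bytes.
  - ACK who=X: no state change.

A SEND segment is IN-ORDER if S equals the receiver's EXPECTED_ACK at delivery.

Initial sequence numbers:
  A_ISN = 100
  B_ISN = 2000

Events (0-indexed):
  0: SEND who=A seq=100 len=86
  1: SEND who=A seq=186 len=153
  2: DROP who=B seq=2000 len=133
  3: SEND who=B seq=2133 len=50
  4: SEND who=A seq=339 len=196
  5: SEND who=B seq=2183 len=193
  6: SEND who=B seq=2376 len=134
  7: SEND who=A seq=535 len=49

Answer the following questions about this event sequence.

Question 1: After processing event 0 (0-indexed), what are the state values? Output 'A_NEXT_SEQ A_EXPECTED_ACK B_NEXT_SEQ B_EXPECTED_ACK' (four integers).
After event 0: A_seq=186 A_ack=2000 B_seq=2000 B_ack=186

186 2000 2000 186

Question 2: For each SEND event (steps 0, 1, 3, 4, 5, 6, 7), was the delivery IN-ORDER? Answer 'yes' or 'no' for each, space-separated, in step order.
Step 0: SEND seq=100 -> in-order
Step 1: SEND seq=186 -> in-order
Step 3: SEND seq=2133 -> out-of-order
Step 4: SEND seq=339 -> in-order
Step 5: SEND seq=2183 -> out-of-order
Step 6: SEND seq=2376 -> out-of-order
Step 7: SEND seq=535 -> in-order

Answer: yes yes no yes no no yes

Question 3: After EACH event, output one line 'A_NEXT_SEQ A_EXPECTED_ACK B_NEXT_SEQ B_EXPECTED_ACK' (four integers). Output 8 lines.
186 2000 2000 186
339 2000 2000 339
339 2000 2133 339
339 2000 2183 339
535 2000 2183 535
535 2000 2376 535
535 2000 2510 535
584 2000 2510 584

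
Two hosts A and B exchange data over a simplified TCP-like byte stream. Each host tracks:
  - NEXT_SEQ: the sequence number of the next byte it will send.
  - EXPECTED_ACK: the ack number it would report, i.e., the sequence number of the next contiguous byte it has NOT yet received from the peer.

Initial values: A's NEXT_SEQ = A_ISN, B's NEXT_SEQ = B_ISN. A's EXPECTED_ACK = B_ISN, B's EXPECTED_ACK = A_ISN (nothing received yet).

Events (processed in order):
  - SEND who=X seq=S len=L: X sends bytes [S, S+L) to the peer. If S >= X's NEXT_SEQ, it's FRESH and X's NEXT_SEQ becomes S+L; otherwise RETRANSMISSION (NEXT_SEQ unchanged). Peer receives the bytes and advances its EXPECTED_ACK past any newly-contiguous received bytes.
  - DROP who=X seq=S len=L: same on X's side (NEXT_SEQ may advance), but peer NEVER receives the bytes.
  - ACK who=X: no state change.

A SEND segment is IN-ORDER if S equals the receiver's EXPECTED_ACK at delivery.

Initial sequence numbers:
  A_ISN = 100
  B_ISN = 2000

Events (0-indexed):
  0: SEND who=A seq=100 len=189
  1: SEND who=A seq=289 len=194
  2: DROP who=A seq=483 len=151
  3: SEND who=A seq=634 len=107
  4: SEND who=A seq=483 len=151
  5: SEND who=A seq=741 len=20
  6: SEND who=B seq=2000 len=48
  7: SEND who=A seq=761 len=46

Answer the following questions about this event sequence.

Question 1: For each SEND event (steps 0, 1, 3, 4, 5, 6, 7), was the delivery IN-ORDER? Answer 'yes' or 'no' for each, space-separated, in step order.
Answer: yes yes no yes yes yes yes

Derivation:
Step 0: SEND seq=100 -> in-order
Step 1: SEND seq=289 -> in-order
Step 3: SEND seq=634 -> out-of-order
Step 4: SEND seq=483 -> in-order
Step 5: SEND seq=741 -> in-order
Step 6: SEND seq=2000 -> in-order
Step 7: SEND seq=761 -> in-order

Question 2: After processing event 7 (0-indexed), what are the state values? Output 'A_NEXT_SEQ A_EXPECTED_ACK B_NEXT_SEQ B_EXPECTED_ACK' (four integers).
After event 0: A_seq=289 A_ack=2000 B_seq=2000 B_ack=289
After event 1: A_seq=483 A_ack=2000 B_seq=2000 B_ack=483
After event 2: A_seq=634 A_ack=2000 B_seq=2000 B_ack=483
After event 3: A_seq=741 A_ack=2000 B_seq=2000 B_ack=483
After event 4: A_seq=741 A_ack=2000 B_seq=2000 B_ack=741
After event 5: A_seq=761 A_ack=2000 B_seq=2000 B_ack=761
After event 6: A_seq=761 A_ack=2048 B_seq=2048 B_ack=761
After event 7: A_seq=807 A_ack=2048 B_seq=2048 B_ack=807

807 2048 2048 807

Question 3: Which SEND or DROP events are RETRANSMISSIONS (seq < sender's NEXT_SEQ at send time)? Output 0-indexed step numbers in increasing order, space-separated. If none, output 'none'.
Answer: 4

Derivation:
Step 0: SEND seq=100 -> fresh
Step 1: SEND seq=289 -> fresh
Step 2: DROP seq=483 -> fresh
Step 3: SEND seq=634 -> fresh
Step 4: SEND seq=483 -> retransmit
Step 5: SEND seq=741 -> fresh
Step 6: SEND seq=2000 -> fresh
Step 7: SEND seq=761 -> fresh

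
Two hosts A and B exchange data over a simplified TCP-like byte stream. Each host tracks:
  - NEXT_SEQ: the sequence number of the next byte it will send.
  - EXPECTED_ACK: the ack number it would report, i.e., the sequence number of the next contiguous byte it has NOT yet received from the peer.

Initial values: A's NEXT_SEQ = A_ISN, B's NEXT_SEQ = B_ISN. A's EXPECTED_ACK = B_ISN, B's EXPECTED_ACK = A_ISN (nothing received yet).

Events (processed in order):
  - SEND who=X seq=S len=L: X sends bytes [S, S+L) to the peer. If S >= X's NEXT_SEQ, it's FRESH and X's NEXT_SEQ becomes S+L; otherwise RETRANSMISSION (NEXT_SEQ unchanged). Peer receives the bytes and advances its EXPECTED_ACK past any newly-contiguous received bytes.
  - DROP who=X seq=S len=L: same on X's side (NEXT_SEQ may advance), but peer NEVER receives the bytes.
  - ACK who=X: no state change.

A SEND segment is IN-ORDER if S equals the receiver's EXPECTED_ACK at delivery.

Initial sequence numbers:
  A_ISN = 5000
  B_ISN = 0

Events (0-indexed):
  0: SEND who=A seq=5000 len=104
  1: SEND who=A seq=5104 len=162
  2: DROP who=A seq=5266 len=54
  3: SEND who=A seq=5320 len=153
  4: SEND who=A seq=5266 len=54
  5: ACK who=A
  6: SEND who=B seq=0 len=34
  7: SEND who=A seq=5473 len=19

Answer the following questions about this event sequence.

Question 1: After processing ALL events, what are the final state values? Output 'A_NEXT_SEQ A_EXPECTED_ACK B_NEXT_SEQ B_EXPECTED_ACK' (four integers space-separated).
After event 0: A_seq=5104 A_ack=0 B_seq=0 B_ack=5104
After event 1: A_seq=5266 A_ack=0 B_seq=0 B_ack=5266
After event 2: A_seq=5320 A_ack=0 B_seq=0 B_ack=5266
After event 3: A_seq=5473 A_ack=0 B_seq=0 B_ack=5266
After event 4: A_seq=5473 A_ack=0 B_seq=0 B_ack=5473
After event 5: A_seq=5473 A_ack=0 B_seq=0 B_ack=5473
After event 6: A_seq=5473 A_ack=34 B_seq=34 B_ack=5473
After event 7: A_seq=5492 A_ack=34 B_seq=34 B_ack=5492

Answer: 5492 34 34 5492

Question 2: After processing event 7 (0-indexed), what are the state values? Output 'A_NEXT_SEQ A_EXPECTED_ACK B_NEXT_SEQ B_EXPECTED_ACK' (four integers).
After event 0: A_seq=5104 A_ack=0 B_seq=0 B_ack=5104
After event 1: A_seq=5266 A_ack=0 B_seq=0 B_ack=5266
After event 2: A_seq=5320 A_ack=0 B_seq=0 B_ack=5266
After event 3: A_seq=5473 A_ack=0 B_seq=0 B_ack=5266
After event 4: A_seq=5473 A_ack=0 B_seq=0 B_ack=5473
After event 5: A_seq=5473 A_ack=0 B_seq=0 B_ack=5473
After event 6: A_seq=5473 A_ack=34 B_seq=34 B_ack=5473
After event 7: A_seq=5492 A_ack=34 B_seq=34 B_ack=5492

5492 34 34 5492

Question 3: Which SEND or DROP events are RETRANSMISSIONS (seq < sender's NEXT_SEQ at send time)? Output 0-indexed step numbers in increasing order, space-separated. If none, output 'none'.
Answer: 4

Derivation:
Step 0: SEND seq=5000 -> fresh
Step 1: SEND seq=5104 -> fresh
Step 2: DROP seq=5266 -> fresh
Step 3: SEND seq=5320 -> fresh
Step 4: SEND seq=5266 -> retransmit
Step 6: SEND seq=0 -> fresh
Step 7: SEND seq=5473 -> fresh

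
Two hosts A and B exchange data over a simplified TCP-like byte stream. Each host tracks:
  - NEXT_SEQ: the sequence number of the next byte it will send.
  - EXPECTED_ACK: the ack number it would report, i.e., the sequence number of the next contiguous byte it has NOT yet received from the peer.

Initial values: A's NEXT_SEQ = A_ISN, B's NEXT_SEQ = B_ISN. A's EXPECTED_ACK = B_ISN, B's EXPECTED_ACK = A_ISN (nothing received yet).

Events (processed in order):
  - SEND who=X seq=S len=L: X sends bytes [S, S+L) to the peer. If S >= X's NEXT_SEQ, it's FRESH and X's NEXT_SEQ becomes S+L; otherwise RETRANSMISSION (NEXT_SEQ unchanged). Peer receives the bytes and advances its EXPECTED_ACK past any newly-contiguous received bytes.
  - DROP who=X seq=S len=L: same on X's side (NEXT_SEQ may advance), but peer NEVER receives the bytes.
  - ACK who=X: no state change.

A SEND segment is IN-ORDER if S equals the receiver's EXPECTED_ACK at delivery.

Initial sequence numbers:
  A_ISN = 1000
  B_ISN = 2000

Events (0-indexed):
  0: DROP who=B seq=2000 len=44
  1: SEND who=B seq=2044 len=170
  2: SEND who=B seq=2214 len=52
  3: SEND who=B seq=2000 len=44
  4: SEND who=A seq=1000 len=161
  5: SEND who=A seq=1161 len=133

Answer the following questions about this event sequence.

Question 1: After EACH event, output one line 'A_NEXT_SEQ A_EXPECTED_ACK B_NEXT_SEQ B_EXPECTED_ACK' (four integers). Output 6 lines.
1000 2000 2044 1000
1000 2000 2214 1000
1000 2000 2266 1000
1000 2266 2266 1000
1161 2266 2266 1161
1294 2266 2266 1294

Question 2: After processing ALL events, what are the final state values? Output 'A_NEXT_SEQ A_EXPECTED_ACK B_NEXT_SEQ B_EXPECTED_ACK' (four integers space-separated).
Answer: 1294 2266 2266 1294

Derivation:
After event 0: A_seq=1000 A_ack=2000 B_seq=2044 B_ack=1000
After event 1: A_seq=1000 A_ack=2000 B_seq=2214 B_ack=1000
After event 2: A_seq=1000 A_ack=2000 B_seq=2266 B_ack=1000
After event 3: A_seq=1000 A_ack=2266 B_seq=2266 B_ack=1000
After event 4: A_seq=1161 A_ack=2266 B_seq=2266 B_ack=1161
After event 5: A_seq=1294 A_ack=2266 B_seq=2266 B_ack=1294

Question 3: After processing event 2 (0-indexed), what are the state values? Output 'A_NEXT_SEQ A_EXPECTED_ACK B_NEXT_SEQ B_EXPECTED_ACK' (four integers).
After event 0: A_seq=1000 A_ack=2000 B_seq=2044 B_ack=1000
After event 1: A_seq=1000 A_ack=2000 B_seq=2214 B_ack=1000
After event 2: A_seq=1000 A_ack=2000 B_seq=2266 B_ack=1000

1000 2000 2266 1000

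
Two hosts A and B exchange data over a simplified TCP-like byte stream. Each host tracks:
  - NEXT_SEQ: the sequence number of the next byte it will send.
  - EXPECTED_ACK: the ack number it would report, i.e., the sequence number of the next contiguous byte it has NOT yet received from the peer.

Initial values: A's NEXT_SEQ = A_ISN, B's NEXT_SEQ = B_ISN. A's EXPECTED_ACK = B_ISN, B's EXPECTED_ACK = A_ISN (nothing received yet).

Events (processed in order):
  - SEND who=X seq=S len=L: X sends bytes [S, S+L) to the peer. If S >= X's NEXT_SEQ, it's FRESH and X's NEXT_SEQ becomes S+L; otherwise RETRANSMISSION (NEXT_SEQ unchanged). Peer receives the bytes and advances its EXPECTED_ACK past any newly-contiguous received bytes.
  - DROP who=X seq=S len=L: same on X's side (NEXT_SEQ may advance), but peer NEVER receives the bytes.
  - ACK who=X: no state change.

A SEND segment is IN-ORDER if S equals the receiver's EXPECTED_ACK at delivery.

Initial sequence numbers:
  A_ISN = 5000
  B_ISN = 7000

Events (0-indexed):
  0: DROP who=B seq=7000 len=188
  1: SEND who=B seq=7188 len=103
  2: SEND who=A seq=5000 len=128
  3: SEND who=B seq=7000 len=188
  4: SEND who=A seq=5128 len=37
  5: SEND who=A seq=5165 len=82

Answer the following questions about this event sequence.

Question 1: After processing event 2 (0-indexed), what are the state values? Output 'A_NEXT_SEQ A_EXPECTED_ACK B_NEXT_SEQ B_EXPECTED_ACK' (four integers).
After event 0: A_seq=5000 A_ack=7000 B_seq=7188 B_ack=5000
After event 1: A_seq=5000 A_ack=7000 B_seq=7291 B_ack=5000
After event 2: A_seq=5128 A_ack=7000 B_seq=7291 B_ack=5128

5128 7000 7291 5128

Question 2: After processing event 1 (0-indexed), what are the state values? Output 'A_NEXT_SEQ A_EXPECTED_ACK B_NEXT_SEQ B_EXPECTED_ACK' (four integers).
After event 0: A_seq=5000 A_ack=7000 B_seq=7188 B_ack=5000
After event 1: A_seq=5000 A_ack=7000 B_seq=7291 B_ack=5000

5000 7000 7291 5000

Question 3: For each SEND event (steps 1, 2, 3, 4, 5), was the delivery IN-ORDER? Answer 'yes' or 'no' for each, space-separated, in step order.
Step 1: SEND seq=7188 -> out-of-order
Step 2: SEND seq=5000 -> in-order
Step 3: SEND seq=7000 -> in-order
Step 4: SEND seq=5128 -> in-order
Step 5: SEND seq=5165 -> in-order

Answer: no yes yes yes yes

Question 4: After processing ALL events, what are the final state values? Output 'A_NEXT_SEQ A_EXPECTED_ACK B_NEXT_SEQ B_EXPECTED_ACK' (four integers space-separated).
Answer: 5247 7291 7291 5247

Derivation:
After event 0: A_seq=5000 A_ack=7000 B_seq=7188 B_ack=5000
After event 1: A_seq=5000 A_ack=7000 B_seq=7291 B_ack=5000
After event 2: A_seq=5128 A_ack=7000 B_seq=7291 B_ack=5128
After event 3: A_seq=5128 A_ack=7291 B_seq=7291 B_ack=5128
After event 4: A_seq=5165 A_ack=7291 B_seq=7291 B_ack=5165
After event 5: A_seq=5247 A_ack=7291 B_seq=7291 B_ack=5247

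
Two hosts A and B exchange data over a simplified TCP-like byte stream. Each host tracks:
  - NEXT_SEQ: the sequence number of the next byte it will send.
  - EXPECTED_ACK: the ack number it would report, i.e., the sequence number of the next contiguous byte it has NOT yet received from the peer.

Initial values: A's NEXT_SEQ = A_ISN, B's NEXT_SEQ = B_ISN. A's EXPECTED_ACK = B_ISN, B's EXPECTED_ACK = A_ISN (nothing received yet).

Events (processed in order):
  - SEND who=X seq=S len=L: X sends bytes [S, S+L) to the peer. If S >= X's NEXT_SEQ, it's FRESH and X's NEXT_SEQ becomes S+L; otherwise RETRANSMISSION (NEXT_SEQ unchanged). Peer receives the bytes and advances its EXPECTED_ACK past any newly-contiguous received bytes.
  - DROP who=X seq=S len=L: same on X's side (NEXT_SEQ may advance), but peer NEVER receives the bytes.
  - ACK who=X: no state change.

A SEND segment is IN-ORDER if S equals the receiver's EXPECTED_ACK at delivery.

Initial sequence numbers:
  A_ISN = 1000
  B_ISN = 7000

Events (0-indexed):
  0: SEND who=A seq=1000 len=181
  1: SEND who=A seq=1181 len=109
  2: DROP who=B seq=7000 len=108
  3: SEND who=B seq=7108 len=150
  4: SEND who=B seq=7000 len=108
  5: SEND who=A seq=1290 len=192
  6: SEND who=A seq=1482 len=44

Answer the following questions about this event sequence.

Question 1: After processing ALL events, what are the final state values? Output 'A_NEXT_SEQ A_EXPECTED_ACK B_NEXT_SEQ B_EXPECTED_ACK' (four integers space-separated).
After event 0: A_seq=1181 A_ack=7000 B_seq=7000 B_ack=1181
After event 1: A_seq=1290 A_ack=7000 B_seq=7000 B_ack=1290
After event 2: A_seq=1290 A_ack=7000 B_seq=7108 B_ack=1290
After event 3: A_seq=1290 A_ack=7000 B_seq=7258 B_ack=1290
After event 4: A_seq=1290 A_ack=7258 B_seq=7258 B_ack=1290
After event 5: A_seq=1482 A_ack=7258 B_seq=7258 B_ack=1482
After event 6: A_seq=1526 A_ack=7258 B_seq=7258 B_ack=1526

Answer: 1526 7258 7258 1526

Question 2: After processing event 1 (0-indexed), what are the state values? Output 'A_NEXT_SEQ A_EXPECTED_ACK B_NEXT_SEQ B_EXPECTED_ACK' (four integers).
After event 0: A_seq=1181 A_ack=7000 B_seq=7000 B_ack=1181
After event 1: A_seq=1290 A_ack=7000 B_seq=7000 B_ack=1290

1290 7000 7000 1290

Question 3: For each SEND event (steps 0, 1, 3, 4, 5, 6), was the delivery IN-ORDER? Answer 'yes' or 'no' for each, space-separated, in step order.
Answer: yes yes no yes yes yes

Derivation:
Step 0: SEND seq=1000 -> in-order
Step 1: SEND seq=1181 -> in-order
Step 3: SEND seq=7108 -> out-of-order
Step 4: SEND seq=7000 -> in-order
Step 5: SEND seq=1290 -> in-order
Step 6: SEND seq=1482 -> in-order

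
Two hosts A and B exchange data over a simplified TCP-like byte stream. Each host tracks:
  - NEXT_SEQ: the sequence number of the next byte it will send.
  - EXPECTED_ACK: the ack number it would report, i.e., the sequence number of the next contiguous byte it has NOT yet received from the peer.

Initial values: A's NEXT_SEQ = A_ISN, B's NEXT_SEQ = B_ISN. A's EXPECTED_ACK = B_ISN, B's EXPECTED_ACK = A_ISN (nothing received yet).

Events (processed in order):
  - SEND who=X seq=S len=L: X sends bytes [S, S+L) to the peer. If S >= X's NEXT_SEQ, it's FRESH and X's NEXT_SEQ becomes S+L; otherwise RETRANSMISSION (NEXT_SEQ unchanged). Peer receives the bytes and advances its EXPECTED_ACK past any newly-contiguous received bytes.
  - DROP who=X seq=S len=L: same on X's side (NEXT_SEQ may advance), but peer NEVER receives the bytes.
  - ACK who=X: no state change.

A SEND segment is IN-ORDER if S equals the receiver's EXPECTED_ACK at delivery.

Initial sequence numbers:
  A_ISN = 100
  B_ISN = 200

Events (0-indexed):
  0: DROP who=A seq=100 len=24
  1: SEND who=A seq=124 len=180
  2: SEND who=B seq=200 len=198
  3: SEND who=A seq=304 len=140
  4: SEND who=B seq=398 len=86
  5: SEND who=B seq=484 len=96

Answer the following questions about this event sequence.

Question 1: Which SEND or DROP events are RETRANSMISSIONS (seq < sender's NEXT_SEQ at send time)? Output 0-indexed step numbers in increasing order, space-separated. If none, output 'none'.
Answer: none

Derivation:
Step 0: DROP seq=100 -> fresh
Step 1: SEND seq=124 -> fresh
Step 2: SEND seq=200 -> fresh
Step 3: SEND seq=304 -> fresh
Step 4: SEND seq=398 -> fresh
Step 5: SEND seq=484 -> fresh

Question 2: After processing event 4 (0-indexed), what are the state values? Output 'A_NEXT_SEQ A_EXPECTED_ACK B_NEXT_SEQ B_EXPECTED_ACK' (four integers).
After event 0: A_seq=124 A_ack=200 B_seq=200 B_ack=100
After event 1: A_seq=304 A_ack=200 B_seq=200 B_ack=100
After event 2: A_seq=304 A_ack=398 B_seq=398 B_ack=100
After event 3: A_seq=444 A_ack=398 B_seq=398 B_ack=100
After event 4: A_seq=444 A_ack=484 B_seq=484 B_ack=100

444 484 484 100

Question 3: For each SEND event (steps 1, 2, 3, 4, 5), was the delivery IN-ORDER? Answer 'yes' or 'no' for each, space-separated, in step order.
Answer: no yes no yes yes

Derivation:
Step 1: SEND seq=124 -> out-of-order
Step 2: SEND seq=200 -> in-order
Step 3: SEND seq=304 -> out-of-order
Step 4: SEND seq=398 -> in-order
Step 5: SEND seq=484 -> in-order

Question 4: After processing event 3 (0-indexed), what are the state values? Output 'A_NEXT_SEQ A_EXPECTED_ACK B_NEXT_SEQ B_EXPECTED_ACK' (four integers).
After event 0: A_seq=124 A_ack=200 B_seq=200 B_ack=100
After event 1: A_seq=304 A_ack=200 B_seq=200 B_ack=100
After event 2: A_seq=304 A_ack=398 B_seq=398 B_ack=100
After event 3: A_seq=444 A_ack=398 B_seq=398 B_ack=100

444 398 398 100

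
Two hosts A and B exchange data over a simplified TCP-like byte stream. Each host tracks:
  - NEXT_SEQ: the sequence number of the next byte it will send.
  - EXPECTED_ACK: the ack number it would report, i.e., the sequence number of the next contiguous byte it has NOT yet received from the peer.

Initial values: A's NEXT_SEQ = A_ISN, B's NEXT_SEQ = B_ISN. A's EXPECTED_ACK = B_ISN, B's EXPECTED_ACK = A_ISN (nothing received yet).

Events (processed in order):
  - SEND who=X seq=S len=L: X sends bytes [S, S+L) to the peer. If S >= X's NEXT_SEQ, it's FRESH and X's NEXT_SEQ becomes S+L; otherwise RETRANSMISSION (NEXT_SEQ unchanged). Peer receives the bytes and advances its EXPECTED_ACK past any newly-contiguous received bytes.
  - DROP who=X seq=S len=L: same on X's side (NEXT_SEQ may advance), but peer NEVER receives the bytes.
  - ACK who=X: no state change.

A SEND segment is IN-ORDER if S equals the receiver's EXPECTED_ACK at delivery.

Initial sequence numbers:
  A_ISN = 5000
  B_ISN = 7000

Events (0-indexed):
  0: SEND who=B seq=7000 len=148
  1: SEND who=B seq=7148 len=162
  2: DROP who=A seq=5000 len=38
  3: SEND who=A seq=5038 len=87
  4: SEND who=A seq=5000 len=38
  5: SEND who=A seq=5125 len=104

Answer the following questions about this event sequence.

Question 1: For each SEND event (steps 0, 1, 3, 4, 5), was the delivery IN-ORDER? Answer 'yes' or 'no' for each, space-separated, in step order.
Step 0: SEND seq=7000 -> in-order
Step 1: SEND seq=7148 -> in-order
Step 3: SEND seq=5038 -> out-of-order
Step 4: SEND seq=5000 -> in-order
Step 5: SEND seq=5125 -> in-order

Answer: yes yes no yes yes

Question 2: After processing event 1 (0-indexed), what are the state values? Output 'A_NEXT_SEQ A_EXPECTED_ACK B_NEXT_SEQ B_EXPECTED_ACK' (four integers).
After event 0: A_seq=5000 A_ack=7148 B_seq=7148 B_ack=5000
After event 1: A_seq=5000 A_ack=7310 B_seq=7310 B_ack=5000

5000 7310 7310 5000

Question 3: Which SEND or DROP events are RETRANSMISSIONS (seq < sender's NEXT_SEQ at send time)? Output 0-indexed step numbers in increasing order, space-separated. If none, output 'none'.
Answer: 4

Derivation:
Step 0: SEND seq=7000 -> fresh
Step 1: SEND seq=7148 -> fresh
Step 2: DROP seq=5000 -> fresh
Step 3: SEND seq=5038 -> fresh
Step 4: SEND seq=5000 -> retransmit
Step 5: SEND seq=5125 -> fresh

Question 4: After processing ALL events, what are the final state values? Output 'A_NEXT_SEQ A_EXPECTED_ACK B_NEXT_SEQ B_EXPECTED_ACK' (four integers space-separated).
After event 0: A_seq=5000 A_ack=7148 B_seq=7148 B_ack=5000
After event 1: A_seq=5000 A_ack=7310 B_seq=7310 B_ack=5000
After event 2: A_seq=5038 A_ack=7310 B_seq=7310 B_ack=5000
After event 3: A_seq=5125 A_ack=7310 B_seq=7310 B_ack=5000
After event 4: A_seq=5125 A_ack=7310 B_seq=7310 B_ack=5125
After event 5: A_seq=5229 A_ack=7310 B_seq=7310 B_ack=5229

Answer: 5229 7310 7310 5229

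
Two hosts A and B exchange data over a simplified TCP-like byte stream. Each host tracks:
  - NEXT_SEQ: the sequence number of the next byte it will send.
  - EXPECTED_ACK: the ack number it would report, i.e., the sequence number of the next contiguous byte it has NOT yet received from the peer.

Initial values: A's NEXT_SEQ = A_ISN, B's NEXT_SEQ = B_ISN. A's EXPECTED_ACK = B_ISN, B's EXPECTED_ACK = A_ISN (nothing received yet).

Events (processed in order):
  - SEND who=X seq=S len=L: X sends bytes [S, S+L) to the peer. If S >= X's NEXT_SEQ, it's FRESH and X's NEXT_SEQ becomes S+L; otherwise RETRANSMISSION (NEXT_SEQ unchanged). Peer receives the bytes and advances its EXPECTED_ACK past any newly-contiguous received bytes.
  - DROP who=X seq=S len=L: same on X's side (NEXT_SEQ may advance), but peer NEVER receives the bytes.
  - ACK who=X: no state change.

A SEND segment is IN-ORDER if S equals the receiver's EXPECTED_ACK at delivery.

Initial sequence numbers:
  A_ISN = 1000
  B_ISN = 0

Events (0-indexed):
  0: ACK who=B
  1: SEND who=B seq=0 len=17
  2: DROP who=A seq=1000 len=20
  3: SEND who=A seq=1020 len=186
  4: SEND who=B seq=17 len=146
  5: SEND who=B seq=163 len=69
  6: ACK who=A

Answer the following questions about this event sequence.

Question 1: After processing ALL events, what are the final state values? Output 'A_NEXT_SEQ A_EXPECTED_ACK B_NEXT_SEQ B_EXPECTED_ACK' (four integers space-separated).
Answer: 1206 232 232 1000

Derivation:
After event 0: A_seq=1000 A_ack=0 B_seq=0 B_ack=1000
After event 1: A_seq=1000 A_ack=17 B_seq=17 B_ack=1000
After event 2: A_seq=1020 A_ack=17 B_seq=17 B_ack=1000
After event 3: A_seq=1206 A_ack=17 B_seq=17 B_ack=1000
After event 4: A_seq=1206 A_ack=163 B_seq=163 B_ack=1000
After event 5: A_seq=1206 A_ack=232 B_seq=232 B_ack=1000
After event 6: A_seq=1206 A_ack=232 B_seq=232 B_ack=1000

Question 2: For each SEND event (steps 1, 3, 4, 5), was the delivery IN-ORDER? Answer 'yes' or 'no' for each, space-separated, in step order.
Step 1: SEND seq=0 -> in-order
Step 3: SEND seq=1020 -> out-of-order
Step 4: SEND seq=17 -> in-order
Step 5: SEND seq=163 -> in-order

Answer: yes no yes yes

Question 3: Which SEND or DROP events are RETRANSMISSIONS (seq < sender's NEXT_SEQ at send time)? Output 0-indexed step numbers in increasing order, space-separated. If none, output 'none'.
Step 1: SEND seq=0 -> fresh
Step 2: DROP seq=1000 -> fresh
Step 3: SEND seq=1020 -> fresh
Step 4: SEND seq=17 -> fresh
Step 5: SEND seq=163 -> fresh

Answer: none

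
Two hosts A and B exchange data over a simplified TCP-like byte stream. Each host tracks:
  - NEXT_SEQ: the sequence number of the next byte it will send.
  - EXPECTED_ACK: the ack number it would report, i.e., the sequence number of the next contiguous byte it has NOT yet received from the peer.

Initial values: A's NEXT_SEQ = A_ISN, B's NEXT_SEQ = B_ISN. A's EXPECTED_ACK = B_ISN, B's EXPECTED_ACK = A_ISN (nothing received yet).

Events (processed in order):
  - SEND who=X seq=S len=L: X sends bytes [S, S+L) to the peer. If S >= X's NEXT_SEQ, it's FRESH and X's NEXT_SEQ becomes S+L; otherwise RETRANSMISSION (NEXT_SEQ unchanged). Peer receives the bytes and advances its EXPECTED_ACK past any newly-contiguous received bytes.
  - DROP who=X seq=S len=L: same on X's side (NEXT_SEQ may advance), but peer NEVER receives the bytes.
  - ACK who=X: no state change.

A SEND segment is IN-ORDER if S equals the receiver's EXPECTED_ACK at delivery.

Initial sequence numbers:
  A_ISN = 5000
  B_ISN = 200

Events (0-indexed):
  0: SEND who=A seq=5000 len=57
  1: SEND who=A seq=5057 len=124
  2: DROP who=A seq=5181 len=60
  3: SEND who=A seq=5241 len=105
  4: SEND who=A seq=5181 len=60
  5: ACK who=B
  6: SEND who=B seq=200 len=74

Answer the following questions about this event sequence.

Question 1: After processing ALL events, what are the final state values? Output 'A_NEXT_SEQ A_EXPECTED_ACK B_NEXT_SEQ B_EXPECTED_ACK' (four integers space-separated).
Answer: 5346 274 274 5346

Derivation:
After event 0: A_seq=5057 A_ack=200 B_seq=200 B_ack=5057
After event 1: A_seq=5181 A_ack=200 B_seq=200 B_ack=5181
After event 2: A_seq=5241 A_ack=200 B_seq=200 B_ack=5181
After event 3: A_seq=5346 A_ack=200 B_seq=200 B_ack=5181
After event 4: A_seq=5346 A_ack=200 B_seq=200 B_ack=5346
After event 5: A_seq=5346 A_ack=200 B_seq=200 B_ack=5346
After event 6: A_seq=5346 A_ack=274 B_seq=274 B_ack=5346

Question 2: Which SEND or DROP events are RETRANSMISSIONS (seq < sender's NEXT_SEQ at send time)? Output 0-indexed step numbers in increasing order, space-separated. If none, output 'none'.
Step 0: SEND seq=5000 -> fresh
Step 1: SEND seq=5057 -> fresh
Step 2: DROP seq=5181 -> fresh
Step 3: SEND seq=5241 -> fresh
Step 4: SEND seq=5181 -> retransmit
Step 6: SEND seq=200 -> fresh

Answer: 4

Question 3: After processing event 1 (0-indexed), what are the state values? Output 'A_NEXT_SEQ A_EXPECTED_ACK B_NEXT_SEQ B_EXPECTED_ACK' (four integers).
After event 0: A_seq=5057 A_ack=200 B_seq=200 B_ack=5057
After event 1: A_seq=5181 A_ack=200 B_seq=200 B_ack=5181

5181 200 200 5181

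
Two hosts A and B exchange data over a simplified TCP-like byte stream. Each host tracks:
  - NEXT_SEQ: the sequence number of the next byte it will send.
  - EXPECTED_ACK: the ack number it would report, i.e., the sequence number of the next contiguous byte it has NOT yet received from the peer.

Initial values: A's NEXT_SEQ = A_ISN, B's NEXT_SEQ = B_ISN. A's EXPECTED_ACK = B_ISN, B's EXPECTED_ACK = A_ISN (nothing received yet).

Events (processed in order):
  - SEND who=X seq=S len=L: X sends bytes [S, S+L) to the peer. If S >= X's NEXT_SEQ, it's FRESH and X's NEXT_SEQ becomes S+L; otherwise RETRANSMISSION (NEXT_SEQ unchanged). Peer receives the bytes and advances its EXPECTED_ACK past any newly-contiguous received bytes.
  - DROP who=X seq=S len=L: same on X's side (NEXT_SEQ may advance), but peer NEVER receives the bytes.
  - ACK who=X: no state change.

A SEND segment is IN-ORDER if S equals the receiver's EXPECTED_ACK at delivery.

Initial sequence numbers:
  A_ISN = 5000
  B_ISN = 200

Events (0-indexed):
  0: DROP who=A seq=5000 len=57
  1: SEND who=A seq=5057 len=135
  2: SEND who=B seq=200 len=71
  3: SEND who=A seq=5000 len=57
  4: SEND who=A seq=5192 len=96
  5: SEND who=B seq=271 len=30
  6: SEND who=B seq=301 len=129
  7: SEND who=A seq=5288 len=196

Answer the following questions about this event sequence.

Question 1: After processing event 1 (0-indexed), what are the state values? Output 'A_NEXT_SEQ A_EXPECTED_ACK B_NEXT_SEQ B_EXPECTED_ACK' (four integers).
After event 0: A_seq=5057 A_ack=200 B_seq=200 B_ack=5000
After event 1: A_seq=5192 A_ack=200 B_seq=200 B_ack=5000

5192 200 200 5000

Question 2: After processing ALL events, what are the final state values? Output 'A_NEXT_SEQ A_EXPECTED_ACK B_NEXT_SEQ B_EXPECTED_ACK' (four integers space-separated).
Answer: 5484 430 430 5484

Derivation:
After event 0: A_seq=5057 A_ack=200 B_seq=200 B_ack=5000
After event 1: A_seq=5192 A_ack=200 B_seq=200 B_ack=5000
After event 2: A_seq=5192 A_ack=271 B_seq=271 B_ack=5000
After event 3: A_seq=5192 A_ack=271 B_seq=271 B_ack=5192
After event 4: A_seq=5288 A_ack=271 B_seq=271 B_ack=5288
After event 5: A_seq=5288 A_ack=301 B_seq=301 B_ack=5288
After event 6: A_seq=5288 A_ack=430 B_seq=430 B_ack=5288
After event 7: A_seq=5484 A_ack=430 B_seq=430 B_ack=5484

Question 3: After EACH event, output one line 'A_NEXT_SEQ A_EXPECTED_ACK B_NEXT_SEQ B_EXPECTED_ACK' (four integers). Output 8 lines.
5057 200 200 5000
5192 200 200 5000
5192 271 271 5000
5192 271 271 5192
5288 271 271 5288
5288 301 301 5288
5288 430 430 5288
5484 430 430 5484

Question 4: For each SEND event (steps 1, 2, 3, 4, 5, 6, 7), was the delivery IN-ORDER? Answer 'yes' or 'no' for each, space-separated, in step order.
Step 1: SEND seq=5057 -> out-of-order
Step 2: SEND seq=200 -> in-order
Step 3: SEND seq=5000 -> in-order
Step 4: SEND seq=5192 -> in-order
Step 5: SEND seq=271 -> in-order
Step 6: SEND seq=301 -> in-order
Step 7: SEND seq=5288 -> in-order

Answer: no yes yes yes yes yes yes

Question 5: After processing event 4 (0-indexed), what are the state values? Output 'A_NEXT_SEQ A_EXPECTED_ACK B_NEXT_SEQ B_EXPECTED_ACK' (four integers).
After event 0: A_seq=5057 A_ack=200 B_seq=200 B_ack=5000
After event 1: A_seq=5192 A_ack=200 B_seq=200 B_ack=5000
After event 2: A_seq=5192 A_ack=271 B_seq=271 B_ack=5000
After event 3: A_seq=5192 A_ack=271 B_seq=271 B_ack=5192
After event 4: A_seq=5288 A_ack=271 B_seq=271 B_ack=5288

5288 271 271 5288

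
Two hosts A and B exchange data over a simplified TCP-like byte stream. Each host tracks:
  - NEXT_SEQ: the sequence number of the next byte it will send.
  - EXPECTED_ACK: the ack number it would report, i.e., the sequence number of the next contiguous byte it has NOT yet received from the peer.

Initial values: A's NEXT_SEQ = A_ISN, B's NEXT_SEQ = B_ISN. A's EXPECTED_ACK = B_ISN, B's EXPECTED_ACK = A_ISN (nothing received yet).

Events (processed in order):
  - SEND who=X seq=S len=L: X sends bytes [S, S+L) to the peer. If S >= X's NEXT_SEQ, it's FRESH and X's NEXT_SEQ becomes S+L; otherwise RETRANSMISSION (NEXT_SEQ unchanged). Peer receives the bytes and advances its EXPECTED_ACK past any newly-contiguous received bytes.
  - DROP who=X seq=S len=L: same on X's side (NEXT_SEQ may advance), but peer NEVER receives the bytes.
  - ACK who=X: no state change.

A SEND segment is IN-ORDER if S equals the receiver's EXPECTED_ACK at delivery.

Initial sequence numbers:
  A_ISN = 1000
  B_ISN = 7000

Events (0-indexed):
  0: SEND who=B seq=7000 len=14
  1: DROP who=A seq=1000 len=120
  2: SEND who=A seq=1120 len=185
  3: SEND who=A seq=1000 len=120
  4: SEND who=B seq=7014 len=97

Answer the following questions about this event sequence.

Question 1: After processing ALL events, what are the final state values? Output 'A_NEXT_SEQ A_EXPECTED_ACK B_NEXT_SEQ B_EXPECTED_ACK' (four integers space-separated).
Answer: 1305 7111 7111 1305

Derivation:
After event 0: A_seq=1000 A_ack=7014 B_seq=7014 B_ack=1000
After event 1: A_seq=1120 A_ack=7014 B_seq=7014 B_ack=1000
After event 2: A_seq=1305 A_ack=7014 B_seq=7014 B_ack=1000
After event 3: A_seq=1305 A_ack=7014 B_seq=7014 B_ack=1305
After event 4: A_seq=1305 A_ack=7111 B_seq=7111 B_ack=1305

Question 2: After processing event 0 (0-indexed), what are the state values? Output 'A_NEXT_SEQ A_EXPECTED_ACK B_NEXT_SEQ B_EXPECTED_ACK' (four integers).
After event 0: A_seq=1000 A_ack=7014 B_seq=7014 B_ack=1000

1000 7014 7014 1000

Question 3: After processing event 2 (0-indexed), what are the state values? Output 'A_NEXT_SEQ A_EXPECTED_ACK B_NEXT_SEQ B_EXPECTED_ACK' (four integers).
After event 0: A_seq=1000 A_ack=7014 B_seq=7014 B_ack=1000
After event 1: A_seq=1120 A_ack=7014 B_seq=7014 B_ack=1000
After event 2: A_seq=1305 A_ack=7014 B_seq=7014 B_ack=1000

1305 7014 7014 1000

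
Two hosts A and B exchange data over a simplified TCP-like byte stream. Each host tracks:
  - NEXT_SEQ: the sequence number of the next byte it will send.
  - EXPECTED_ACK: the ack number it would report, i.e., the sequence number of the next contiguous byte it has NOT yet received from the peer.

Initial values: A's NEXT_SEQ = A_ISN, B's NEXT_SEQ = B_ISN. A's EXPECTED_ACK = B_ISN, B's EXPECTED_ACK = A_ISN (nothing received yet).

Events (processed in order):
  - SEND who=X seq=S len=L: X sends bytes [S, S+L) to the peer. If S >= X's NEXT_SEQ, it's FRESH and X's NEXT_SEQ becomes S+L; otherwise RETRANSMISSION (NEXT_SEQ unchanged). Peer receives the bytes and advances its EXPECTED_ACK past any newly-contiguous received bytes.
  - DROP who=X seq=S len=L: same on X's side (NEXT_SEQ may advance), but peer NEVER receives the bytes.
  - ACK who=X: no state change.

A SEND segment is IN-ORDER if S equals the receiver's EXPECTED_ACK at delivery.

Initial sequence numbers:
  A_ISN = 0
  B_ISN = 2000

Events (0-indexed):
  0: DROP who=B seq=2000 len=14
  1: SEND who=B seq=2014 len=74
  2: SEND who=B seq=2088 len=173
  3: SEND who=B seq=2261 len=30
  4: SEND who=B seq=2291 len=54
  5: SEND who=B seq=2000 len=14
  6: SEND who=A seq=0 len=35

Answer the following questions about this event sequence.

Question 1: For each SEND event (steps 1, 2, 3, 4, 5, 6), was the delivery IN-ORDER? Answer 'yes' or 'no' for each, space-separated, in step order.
Step 1: SEND seq=2014 -> out-of-order
Step 2: SEND seq=2088 -> out-of-order
Step 3: SEND seq=2261 -> out-of-order
Step 4: SEND seq=2291 -> out-of-order
Step 5: SEND seq=2000 -> in-order
Step 6: SEND seq=0 -> in-order

Answer: no no no no yes yes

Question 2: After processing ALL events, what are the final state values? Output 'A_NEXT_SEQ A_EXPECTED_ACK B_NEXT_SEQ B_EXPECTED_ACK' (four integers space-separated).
Answer: 35 2345 2345 35

Derivation:
After event 0: A_seq=0 A_ack=2000 B_seq=2014 B_ack=0
After event 1: A_seq=0 A_ack=2000 B_seq=2088 B_ack=0
After event 2: A_seq=0 A_ack=2000 B_seq=2261 B_ack=0
After event 3: A_seq=0 A_ack=2000 B_seq=2291 B_ack=0
After event 4: A_seq=0 A_ack=2000 B_seq=2345 B_ack=0
After event 5: A_seq=0 A_ack=2345 B_seq=2345 B_ack=0
After event 6: A_seq=35 A_ack=2345 B_seq=2345 B_ack=35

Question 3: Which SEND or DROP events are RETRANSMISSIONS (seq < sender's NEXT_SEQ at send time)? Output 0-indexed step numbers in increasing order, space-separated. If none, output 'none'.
Step 0: DROP seq=2000 -> fresh
Step 1: SEND seq=2014 -> fresh
Step 2: SEND seq=2088 -> fresh
Step 3: SEND seq=2261 -> fresh
Step 4: SEND seq=2291 -> fresh
Step 5: SEND seq=2000 -> retransmit
Step 6: SEND seq=0 -> fresh

Answer: 5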